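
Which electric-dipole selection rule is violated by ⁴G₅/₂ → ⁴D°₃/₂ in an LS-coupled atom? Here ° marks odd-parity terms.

Initial level: S=3/2, L=4, J=5/2, parity even. Final level: S=3/2, L=2, J=3/2, parity odd.
Parity must change: even → odd — ✓.
ΔS = 0: S: 3/2 → 3/2 — ✓.
ΔL = 0, ±1 (not L=0↔0): L: 4 → 2, ΔL = -2 — ✗.
ΔJ = 0, ±1 (not J=0↔0): J: 5/2 → 3/2, ΔJ = -1 — ✓.

the ΔL = 0, ±1 rule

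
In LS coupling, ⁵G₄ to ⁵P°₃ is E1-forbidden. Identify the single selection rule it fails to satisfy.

the ΔL = 0, ±1 rule

Parity must change: even → odd — ✓.
ΔS = 0: S: 2 → 2 — ✓.
ΔL = 0, ±1 (not L=0↔0): L: 4 → 1, ΔL = -3 — ✗.
ΔJ = 0, ±1 (not J=0↔0): J: 4 → 3, ΔJ = -1 — ✓.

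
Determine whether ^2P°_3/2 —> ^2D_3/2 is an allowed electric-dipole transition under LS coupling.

allowed

Initial level: S=1/2, L=1, J=3/2, parity odd. Final level: S=1/2, L=2, J=3/2, parity even.
Parity must change: odd → even — satisfied.
ΔS = 0: S: 1/2 → 1/2 — satisfied.
ΔL = 0, ±1 (not L=0↔0): L: 1 → 2, ΔL = +1 — satisfied.
ΔJ = 0, ±1 (not J=0↔0): J: 3/2 → 3/2, ΔJ = +0 — satisfied.
All four E1 rules are satisfied.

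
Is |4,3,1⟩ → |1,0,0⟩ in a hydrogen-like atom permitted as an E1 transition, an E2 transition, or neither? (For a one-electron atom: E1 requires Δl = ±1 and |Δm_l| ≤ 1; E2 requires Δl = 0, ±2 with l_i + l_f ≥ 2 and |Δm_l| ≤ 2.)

Δl = 0 − 3 = -3; l_i + l_f = 3.
Δm_l = -1.
E1 (Δl = ±1, |Δm_l| ≤ 1): not satisfied.
E2 (Δl = 0,±2, l_i+l_f ≥ 2, |Δm_l| ≤ 2): not satisfied.

neither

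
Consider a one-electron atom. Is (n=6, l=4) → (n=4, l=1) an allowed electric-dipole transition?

Initial l = 4, final l = 1, so Δl = -3. E1 requires Δl = ±1: fails.
The transition is electric-dipole forbidden.

forbidden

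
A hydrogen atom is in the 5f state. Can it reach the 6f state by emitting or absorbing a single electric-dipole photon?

Δl = 3 − 3 = +0; the E1 rule Δl = ±1 is ✗.
The transition is electric-dipole forbidden.

forbidden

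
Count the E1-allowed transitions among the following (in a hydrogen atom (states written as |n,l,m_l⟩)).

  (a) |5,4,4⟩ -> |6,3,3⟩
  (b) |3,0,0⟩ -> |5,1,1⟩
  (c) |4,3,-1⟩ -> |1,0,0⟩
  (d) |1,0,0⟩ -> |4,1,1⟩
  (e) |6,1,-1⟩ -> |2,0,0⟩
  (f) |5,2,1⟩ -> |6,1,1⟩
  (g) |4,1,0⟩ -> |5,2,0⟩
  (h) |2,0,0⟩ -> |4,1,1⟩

7

(a) allowed
(b) allowed
(c) forbidden — Δl = -3 (E1 requires Δl = ±1)
(d) allowed
(e) allowed
(f) allowed
(g) allowed
(h) allowed
Total allowed: 7 of 8.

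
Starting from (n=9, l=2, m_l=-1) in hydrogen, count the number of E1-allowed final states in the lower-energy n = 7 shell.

E1 requires Δl = ±1, so l_f ∈ {1, 3}; with 0 ≤ l_f ≤ n_f−1 = 6, the allowed l_f values are {1, 3}.
For l_f = 1: m_f ∈ {m_i−1, m_i, m_i+1} ∩ [−1, 1] = {-1, 0} → 2 states.
For l_f = 3: m_f ∈ {m_i−1, m_i, m_i+1} ∩ [−3, 3] = {-2, -1, 0} → 3 states.
Total: 5.

5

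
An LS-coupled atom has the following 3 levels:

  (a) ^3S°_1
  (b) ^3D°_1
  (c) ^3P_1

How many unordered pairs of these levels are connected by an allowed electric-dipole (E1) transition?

2

(a)–(b): forbidden (parity, ΔL).
(a)–(c): allowed.
(b)–(c): allowed.
Allowed pairs: 2 of 3.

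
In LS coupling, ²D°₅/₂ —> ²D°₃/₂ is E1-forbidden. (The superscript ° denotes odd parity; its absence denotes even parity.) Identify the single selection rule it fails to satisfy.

Initial level: S=1/2, L=2, J=5/2, parity odd. Final level: S=1/2, L=2, J=3/2, parity odd.
Parity must change: odd → odd — fails.
ΔS = 0: S: 1/2 → 1/2 — passes.
ΔL = 0, ±1 (not L=0↔0): L: 2 → 2, ΔL = +0 — passes.
ΔJ = 0, ±1 (not J=0↔0): J: 5/2 → 3/2, ΔJ = -1 — passes.

parity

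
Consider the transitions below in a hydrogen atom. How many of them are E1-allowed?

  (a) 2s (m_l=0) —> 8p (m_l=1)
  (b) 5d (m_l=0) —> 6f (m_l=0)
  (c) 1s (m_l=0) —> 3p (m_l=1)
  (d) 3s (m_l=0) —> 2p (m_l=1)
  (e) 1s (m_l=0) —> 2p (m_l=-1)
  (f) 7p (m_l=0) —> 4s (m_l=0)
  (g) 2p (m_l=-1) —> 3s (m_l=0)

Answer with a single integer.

(a) allowed
(b) allowed
(c) allowed
(d) allowed
(e) allowed
(f) allowed
(g) allowed
Total allowed: 7 of 7.

7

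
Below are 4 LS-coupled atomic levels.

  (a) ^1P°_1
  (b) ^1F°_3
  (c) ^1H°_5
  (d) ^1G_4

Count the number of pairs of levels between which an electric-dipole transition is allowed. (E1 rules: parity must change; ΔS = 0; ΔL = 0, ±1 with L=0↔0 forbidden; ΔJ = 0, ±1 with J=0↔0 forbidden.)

2

(a)–(b): forbidden (parity, ΔL, ΔJ).
(a)–(c): forbidden (parity, ΔL, ΔJ).
(a)–(d): forbidden (ΔL, ΔJ).
(b)–(c): forbidden (parity, ΔL, ΔJ).
(b)–(d): allowed.
(c)–(d): allowed.
Allowed pairs: 2 of 6.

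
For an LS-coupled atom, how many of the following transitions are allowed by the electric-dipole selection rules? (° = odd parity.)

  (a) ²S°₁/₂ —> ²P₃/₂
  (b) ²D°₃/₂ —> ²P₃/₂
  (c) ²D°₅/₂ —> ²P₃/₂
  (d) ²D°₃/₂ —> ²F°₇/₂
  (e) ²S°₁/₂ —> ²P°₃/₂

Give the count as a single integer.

(a) allowed
(b) allowed
(c) allowed
(d) forbidden (parity, ΔJ fail)
(e) forbidden (parity fails)
Total allowed: 3 of 5.

3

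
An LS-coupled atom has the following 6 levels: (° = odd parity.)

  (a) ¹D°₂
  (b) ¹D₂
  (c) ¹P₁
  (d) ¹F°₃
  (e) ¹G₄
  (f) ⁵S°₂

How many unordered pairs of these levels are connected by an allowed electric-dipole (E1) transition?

4

(a)–(b): allowed.
(a)–(c): allowed.
(a)–(d): forbidden (parity).
(a)–(e): forbidden (ΔL, ΔJ).
(a)–(f): forbidden (parity, ΔS, ΔL).
(b)–(c): forbidden (parity).
(b)–(d): allowed.
(b)–(e): forbidden (parity, ΔL, ΔJ).
(b)–(f): forbidden (ΔS, ΔL).
(c)–(d): forbidden (ΔL, ΔJ).
(c)–(e): forbidden (parity, ΔL, ΔJ).
(c)–(f): forbidden (ΔS).
(d)–(e): allowed.
(d)–(f): forbidden (parity, ΔS, ΔL).
(e)–(f): forbidden (ΔS, ΔL, ΔJ).
Allowed pairs: 4 of 15.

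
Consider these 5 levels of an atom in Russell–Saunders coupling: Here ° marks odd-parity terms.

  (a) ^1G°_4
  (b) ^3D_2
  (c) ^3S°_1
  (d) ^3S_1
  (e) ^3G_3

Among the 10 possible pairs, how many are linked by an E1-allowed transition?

0

(a)–(b): forbidden (ΔS, ΔL, ΔJ).
(a)–(c): forbidden (parity, ΔS, ΔL, ΔJ).
(a)–(d): forbidden (ΔS, ΔL, ΔJ).
(a)–(e): forbidden (ΔS).
(b)–(c): forbidden (ΔL).
(b)–(d): forbidden (parity, ΔL).
(b)–(e): forbidden (parity, ΔL).
(c)–(d): forbidden (ΔL).
(c)–(e): forbidden (ΔL, ΔJ).
(d)–(e): forbidden (parity, ΔL, ΔJ).
Allowed pairs: 0 of 10.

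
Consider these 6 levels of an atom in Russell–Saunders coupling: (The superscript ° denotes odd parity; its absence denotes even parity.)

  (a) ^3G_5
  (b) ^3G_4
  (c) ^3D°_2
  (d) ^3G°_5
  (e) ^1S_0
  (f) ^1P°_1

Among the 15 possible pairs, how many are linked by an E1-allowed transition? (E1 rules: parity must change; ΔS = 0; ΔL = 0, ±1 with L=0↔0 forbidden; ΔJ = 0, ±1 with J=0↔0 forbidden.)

(a)–(b): forbidden (parity).
(a)–(c): forbidden (ΔL, ΔJ).
(a)–(d): allowed.
(a)–(e): forbidden (parity, ΔS, ΔL, ΔJ).
(a)–(f): forbidden (ΔS, ΔL, ΔJ).
(b)–(c): forbidden (ΔL, ΔJ).
(b)–(d): allowed.
(b)–(e): forbidden (parity, ΔS, ΔL, ΔJ).
(b)–(f): forbidden (ΔS, ΔL, ΔJ).
(c)–(d): forbidden (parity, ΔL, ΔJ).
(c)–(e): forbidden (ΔS, ΔL, ΔJ).
(c)–(f): forbidden (parity, ΔS).
(d)–(e): forbidden (ΔS, ΔL, ΔJ).
(d)–(f): forbidden (parity, ΔS, ΔL, ΔJ).
(e)–(f): allowed.
Allowed pairs: 3 of 15.

3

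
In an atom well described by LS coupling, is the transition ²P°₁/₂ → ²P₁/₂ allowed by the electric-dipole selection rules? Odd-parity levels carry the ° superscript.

allowed

ΔJ = 0, ±1 (not J=0↔0): J: 1/2 → 1/2, ΔJ = +0 — ✓.
Parity must change: odd → even — ✓.
ΔS = 0: S: 1/2 → 1/2 — ✓.
ΔL = 0, ±1 (not L=0↔0): L: 1 → 1, ΔL = +0 — ✓.
All four E1 rules are satisfied.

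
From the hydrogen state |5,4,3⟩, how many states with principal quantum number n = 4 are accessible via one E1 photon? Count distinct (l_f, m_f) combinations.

2

E1 requires Δl = ±1, so l_f ∈ {3, 5}; with 0 ≤ l_f ≤ n_f−1 = 3, the allowed l_f values are {3}.
For l_f = 3: m_f ∈ {m_i−1, m_i, m_i+1} ∩ [−3, 3] = {2, 3} → 2 states.
Total: 2.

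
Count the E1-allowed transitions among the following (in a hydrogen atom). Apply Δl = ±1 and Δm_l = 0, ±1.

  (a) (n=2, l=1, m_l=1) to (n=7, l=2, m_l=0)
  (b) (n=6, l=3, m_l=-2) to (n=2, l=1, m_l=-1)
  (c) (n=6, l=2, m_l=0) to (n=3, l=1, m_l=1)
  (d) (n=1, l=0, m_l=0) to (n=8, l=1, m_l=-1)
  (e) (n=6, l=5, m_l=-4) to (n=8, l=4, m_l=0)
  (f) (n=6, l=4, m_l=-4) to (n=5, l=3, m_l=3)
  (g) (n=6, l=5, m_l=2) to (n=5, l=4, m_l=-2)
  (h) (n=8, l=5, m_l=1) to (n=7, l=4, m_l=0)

4

(a) allowed
(b) forbidden — Δl = -2 (E1 requires Δl = ±1)
(c) allowed
(d) allowed
(e) forbidden — Δm_l = +4 (E1 requires Δm_l = 0, ±1)
(f) forbidden — Δm_l = +7 (E1 requires Δm_l = 0, ±1)
(g) forbidden — Δm_l = -4 (E1 requires Δm_l = 0, ±1)
(h) allowed
Total allowed: 4 of 8.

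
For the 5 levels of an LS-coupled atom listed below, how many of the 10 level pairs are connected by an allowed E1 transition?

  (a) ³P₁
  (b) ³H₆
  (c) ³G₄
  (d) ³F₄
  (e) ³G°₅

(a)–(b): forbidden (parity, ΔL, ΔJ).
(a)–(c): forbidden (parity, ΔL, ΔJ).
(a)–(d): forbidden (parity, ΔL, ΔJ).
(a)–(e): forbidden (ΔL, ΔJ).
(b)–(c): forbidden (parity, ΔJ).
(b)–(d): forbidden (parity, ΔL, ΔJ).
(b)–(e): allowed.
(c)–(d): forbidden (parity).
(c)–(e): allowed.
(d)–(e): allowed.
Allowed pairs: 3 of 10.

3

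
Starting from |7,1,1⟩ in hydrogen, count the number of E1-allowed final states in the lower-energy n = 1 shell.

E1 requires Δl = ±1, so l_f ∈ {0, 2}; with 0 ≤ l_f ≤ n_f−1 = 0, the allowed l_f values are {0}.
For l_f = 0: m_f ∈ {m_i−1, m_i, m_i+1} ∩ [−0, 0] = {0} → 1 state.
Total: 1.

1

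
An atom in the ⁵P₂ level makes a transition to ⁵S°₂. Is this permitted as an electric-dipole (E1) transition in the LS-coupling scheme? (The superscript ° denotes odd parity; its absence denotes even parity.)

allowed

Parity must change: even → odd — ok.
ΔS = 0: S: 2 → 2 — ok.
ΔL = 0, ±1 (not L=0↔0): L: 1 → 0, ΔL = -1 — ok.
ΔJ = 0, ±1 (not J=0↔0): J: 2 → 2, ΔJ = +0 — ok.
All four E1 rules are satisfied.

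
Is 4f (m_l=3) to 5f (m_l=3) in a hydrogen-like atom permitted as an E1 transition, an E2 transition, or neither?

E2

Δl = 3 − 3 = +0; l_i + l_f = 6.
Δm_l = +0.
E1 (Δl = ±1, |Δm_l| ≤ 1): not satisfied.
E2 (Δl = 0,±2, l_i+l_f ≥ 2, |Δm_l| ≤ 2): satisfied.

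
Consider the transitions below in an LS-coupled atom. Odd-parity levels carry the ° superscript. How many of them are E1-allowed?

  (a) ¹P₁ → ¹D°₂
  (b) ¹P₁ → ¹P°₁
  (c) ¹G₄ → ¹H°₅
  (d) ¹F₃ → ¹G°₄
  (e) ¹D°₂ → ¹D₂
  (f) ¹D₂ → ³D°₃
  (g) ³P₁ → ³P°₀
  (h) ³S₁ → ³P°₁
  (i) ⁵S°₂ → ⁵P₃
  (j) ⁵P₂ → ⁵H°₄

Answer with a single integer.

8

(a) allowed
(b) allowed
(c) allowed
(d) allowed
(e) allowed
(f) forbidden (ΔS fails)
(g) allowed
(h) allowed
(i) allowed
(j) forbidden (ΔL, ΔJ fail)
Total allowed: 8 of 10.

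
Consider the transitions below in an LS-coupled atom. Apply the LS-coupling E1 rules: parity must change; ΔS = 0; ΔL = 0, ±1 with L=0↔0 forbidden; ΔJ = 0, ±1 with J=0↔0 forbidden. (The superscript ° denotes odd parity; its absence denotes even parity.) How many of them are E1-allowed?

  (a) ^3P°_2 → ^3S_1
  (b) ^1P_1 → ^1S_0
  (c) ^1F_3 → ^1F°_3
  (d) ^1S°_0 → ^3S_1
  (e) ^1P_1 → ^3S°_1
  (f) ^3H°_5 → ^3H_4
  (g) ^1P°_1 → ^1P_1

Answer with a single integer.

(a) allowed
(b) forbidden (parity fails)
(c) allowed
(d) forbidden (ΔS, ΔL fail)
(e) forbidden (ΔS fails)
(f) allowed
(g) allowed
Total allowed: 4 of 7.

4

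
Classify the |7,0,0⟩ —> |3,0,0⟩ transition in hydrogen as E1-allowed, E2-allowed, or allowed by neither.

neither

Δl = 0 − 0 = +0; l_i + l_f = 0.
Δm_l = +0.
E1 (Δl = ±1, |Δm_l| ≤ 1): not satisfied.
E2 (Δl = 0,±2, l_i+l_f ≥ 2, |Δm_l| ≤ 2): not satisfied.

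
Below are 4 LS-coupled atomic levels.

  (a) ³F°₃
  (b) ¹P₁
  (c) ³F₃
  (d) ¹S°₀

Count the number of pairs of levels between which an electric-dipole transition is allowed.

(a)–(b): forbidden (ΔS, ΔL, ΔJ).
(a)–(c): allowed.
(a)–(d): forbidden (parity, ΔS, ΔL, ΔJ).
(b)–(c): forbidden (parity, ΔS, ΔL, ΔJ).
(b)–(d): allowed.
(c)–(d): forbidden (ΔS, ΔL, ΔJ).
Allowed pairs: 2 of 6.

2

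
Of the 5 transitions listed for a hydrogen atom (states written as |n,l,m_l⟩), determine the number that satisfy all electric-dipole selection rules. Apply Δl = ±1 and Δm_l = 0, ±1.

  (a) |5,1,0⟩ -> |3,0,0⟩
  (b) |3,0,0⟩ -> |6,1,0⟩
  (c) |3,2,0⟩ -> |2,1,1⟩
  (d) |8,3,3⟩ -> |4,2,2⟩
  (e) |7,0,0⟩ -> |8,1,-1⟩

5

(a) allowed
(b) allowed
(c) allowed
(d) allowed
(e) allowed
Total allowed: 5 of 5.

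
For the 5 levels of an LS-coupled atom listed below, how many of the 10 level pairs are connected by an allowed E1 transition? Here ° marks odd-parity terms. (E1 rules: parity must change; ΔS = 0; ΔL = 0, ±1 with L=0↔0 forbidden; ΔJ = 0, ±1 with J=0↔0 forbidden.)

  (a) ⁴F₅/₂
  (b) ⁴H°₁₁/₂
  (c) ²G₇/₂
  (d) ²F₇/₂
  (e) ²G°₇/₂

(a)–(b): forbidden (ΔL, ΔJ).
(a)–(c): forbidden (parity, ΔS).
(a)–(d): forbidden (parity, ΔS).
(a)–(e): forbidden (ΔS).
(b)–(c): forbidden (ΔS, ΔJ).
(b)–(d): forbidden (ΔS, ΔL, ΔJ).
(b)–(e): forbidden (parity, ΔS, ΔJ).
(c)–(d): forbidden (parity).
(c)–(e): allowed.
(d)–(e): allowed.
Allowed pairs: 2 of 10.

2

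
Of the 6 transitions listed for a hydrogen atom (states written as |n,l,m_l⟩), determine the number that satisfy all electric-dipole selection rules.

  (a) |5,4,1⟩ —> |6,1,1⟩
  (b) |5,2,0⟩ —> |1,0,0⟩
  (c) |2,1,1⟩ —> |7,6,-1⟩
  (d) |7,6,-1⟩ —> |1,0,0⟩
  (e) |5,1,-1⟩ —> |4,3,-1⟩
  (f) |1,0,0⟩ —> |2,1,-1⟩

(a) forbidden — Δl = -3 (E1 requires Δl = ±1)
(b) forbidden — Δl = -2 (E1 requires Δl = ±1)
(c) forbidden — Δl = +5 (E1 requires Δl = ±1); Δm_l = -2 (E1 requires Δm_l = 0, ±1)
(d) forbidden — Δl = -6 (E1 requires Δl = ±1)
(e) forbidden — Δl = +2 (E1 requires Δl = ±1)
(f) allowed
Total allowed: 1 of 6.

1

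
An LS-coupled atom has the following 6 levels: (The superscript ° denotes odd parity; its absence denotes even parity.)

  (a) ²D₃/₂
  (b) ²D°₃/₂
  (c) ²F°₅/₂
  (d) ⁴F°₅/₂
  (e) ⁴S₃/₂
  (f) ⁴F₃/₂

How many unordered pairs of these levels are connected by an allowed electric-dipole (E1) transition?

(a)–(b): allowed.
(a)–(c): allowed.
(a)–(d): forbidden (ΔS).
(a)–(e): forbidden (parity, ΔS, ΔL).
(a)–(f): forbidden (parity, ΔS).
(b)–(c): forbidden (parity).
(b)–(d): forbidden (parity, ΔS).
(b)–(e): forbidden (ΔS, ΔL).
(b)–(f): forbidden (ΔS).
(c)–(d): forbidden (parity, ΔS).
(c)–(e): forbidden (ΔS, ΔL).
(c)–(f): forbidden (ΔS).
(d)–(e): forbidden (ΔL).
(d)–(f): allowed.
(e)–(f): forbidden (parity, ΔL).
Allowed pairs: 3 of 15.

3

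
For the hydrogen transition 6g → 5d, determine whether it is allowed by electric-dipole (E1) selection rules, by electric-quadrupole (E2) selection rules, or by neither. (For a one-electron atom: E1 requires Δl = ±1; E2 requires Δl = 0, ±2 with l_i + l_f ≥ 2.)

Δl = 2 − 4 = -2; l_i + l_f = 6.
E1 (Δl = ±1): not satisfied.
E2 (Δl = 0,±2, l_i+l_f ≥ 2): satisfied.

E2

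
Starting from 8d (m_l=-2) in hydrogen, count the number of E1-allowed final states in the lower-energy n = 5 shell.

4

E1 requires Δl = ±1, so l_f ∈ {1, 3}; with 0 ≤ l_f ≤ n_f−1 = 4, the allowed l_f values are {1, 3}.
For l_f = 1: m_f ∈ {m_i−1, m_i, m_i+1} ∩ [−1, 1] = {-1} → 1 state.
For l_f = 3: m_f ∈ {m_i−1, m_i, m_i+1} ∩ [−3, 3] = {-3, -2, -1} → 3 states.
Total: 4.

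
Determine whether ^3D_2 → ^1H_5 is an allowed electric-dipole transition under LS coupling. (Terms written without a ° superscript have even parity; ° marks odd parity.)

forbidden

Initial level: S=1, L=2, J=2, parity even. Final level: S=0, L=5, J=5, parity even.
Parity must change: even → even — fails.
ΔS = 0: S: 1 → 0 — fails.
ΔL = 0, ±1 (not L=0↔0): L: 2 → 5, ΔL = +3 — fails.
ΔJ = 0, ±1 (not J=0↔0): J: 2 → 5, ΔJ = +3 — fails.
Rule(s) violated: parity, ΔS, ΔL, ΔJ.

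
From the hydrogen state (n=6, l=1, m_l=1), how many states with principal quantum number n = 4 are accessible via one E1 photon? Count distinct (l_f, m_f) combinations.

E1 requires Δl = ±1, so l_f ∈ {0, 2}; with 0 ≤ l_f ≤ n_f−1 = 3, the allowed l_f values are {0, 2}.
For l_f = 0: m_f ∈ {m_i−1, m_i, m_i+1} ∩ [−0, 0] = {0} → 1 state.
For l_f = 2: m_f ∈ {m_i−1, m_i, m_i+1} ∩ [−2, 2] = {0, 1, 2} → 3 states.
Total: 4.

4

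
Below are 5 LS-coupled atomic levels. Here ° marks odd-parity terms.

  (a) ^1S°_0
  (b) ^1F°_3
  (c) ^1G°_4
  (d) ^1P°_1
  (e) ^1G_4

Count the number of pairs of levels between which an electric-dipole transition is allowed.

2

(a)–(b): forbidden (parity, ΔL, ΔJ).
(a)–(c): forbidden (parity, ΔL, ΔJ).
(a)–(d): forbidden (parity).
(a)–(e): forbidden (ΔL, ΔJ).
(b)–(c): forbidden (parity).
(b)–(d): forbidden (parity, ΔL, ΔJ).
(b)–(e): allowed.
(c)–(d): forbidden (parity, ΔL, ΔJ).
(c)–(e): allowed.
(d)–(e): forbidden (ΔL, ΔJ).
Allowed pairs: 2 of 10.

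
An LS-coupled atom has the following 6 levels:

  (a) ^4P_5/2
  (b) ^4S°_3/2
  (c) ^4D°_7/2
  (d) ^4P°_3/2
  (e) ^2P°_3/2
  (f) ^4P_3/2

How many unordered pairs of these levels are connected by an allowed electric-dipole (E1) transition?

5

(a)–(b): allowed.
(a)–(c): allowed.
(a)–(d): allowed.
(a)–(e): forbidden (ΔS).
(a)–(f): forbidden (parity).
(b)–(c): forbidden (parity, ΔL, ΔJ).
(b)–(d): forbidden (parity).
(b)–(e): forbidden (parity, ΔS).
(b)–(f): allowed.
(c)–(d): forbidden (parity, ΔJ).
(c)–(e): forbidden (parity, ΔS, ΔJ).
(c)–(f): forbidden (ΔJ).
(d)–(e): forbidden (parity, ΔS).
(d)–(f): allowed.
(e)–(f): forbidden (ΔS).
Allowed pairs: 5 of 15.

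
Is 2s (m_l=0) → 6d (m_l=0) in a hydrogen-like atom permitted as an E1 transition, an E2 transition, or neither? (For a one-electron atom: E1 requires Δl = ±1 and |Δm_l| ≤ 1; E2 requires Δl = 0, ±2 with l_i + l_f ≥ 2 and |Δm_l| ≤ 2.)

Δl = 2 − 0 = +2; l_i + l_f = 2.
Δm_l = +0.
E1 (Δl = ±1, |Δm_l| ≤ 1): not satisfied.
E2 (Δl = 0,±2, l_i+l_f ≥ 2, |Δm_l| ≤ 2): satisfied.

E2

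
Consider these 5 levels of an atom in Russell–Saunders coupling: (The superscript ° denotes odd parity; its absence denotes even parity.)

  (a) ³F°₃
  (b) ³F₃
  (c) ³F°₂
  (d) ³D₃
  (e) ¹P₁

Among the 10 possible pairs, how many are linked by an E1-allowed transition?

(a)–(b): allowed.
(a)–(c): forbidden (parity).
(a)–(d): allowed.
(a)–(e): forbidden (ΔS, ΔL, ΔJ).
(b)–(c): allowed.
(b)–(d): forbidden (parity).
(b)–(e): forbidden (parity, ΔS, ΔL, ΔJ).
(c)–(d): allowed.
(c)–(e): forbidden (ΔS, ΔL).
(d)–(e): forbidden (parity, ΔS, ΔJ).
Allowed pairs: 4 of 10.

4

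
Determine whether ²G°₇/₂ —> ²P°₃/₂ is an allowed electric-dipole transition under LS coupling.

forbidden

Initial level: S=1/2, L=4, J=7/2, parity odd. Final level: S=1/2, L=1, J=3/2, parity odd.
Parity must change: odd → odd — violated.
ΔS = 0: S: 1/2 → 1/2 — satisfied.
ΔL = 0, ±1 (not L=0↔0): L: 4 → 1, ΔL = -3 — violated.
ΔJ = 0, ±1 (not J=0↔0): J: 7/2 → 3/2, ΔJ = -2 — violated.
Rule(s) violated: parity, ΔL, ΔJ.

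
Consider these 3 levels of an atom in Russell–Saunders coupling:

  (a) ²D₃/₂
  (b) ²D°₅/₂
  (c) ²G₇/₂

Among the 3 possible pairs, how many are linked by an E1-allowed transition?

1

(a)–(b): allowed.
(a)–(c): forbidden (parity, ΔL, ΔJ).
(b)–(c): forbidden (ΔL).
Allowed pairs: 1 of 3.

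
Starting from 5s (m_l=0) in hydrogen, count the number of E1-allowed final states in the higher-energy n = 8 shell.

3

E1 requires Δl = ±1, so l_f ∈ {-1, 1}; with 0 ≤ l_f ≤ n_f−1 = 7, the allowed l_f values are {1}.
For l_f = 1: m_f ∈ {m_i−1, m_i, m_i+1} ∩ [−1, 1] = {-1, 0, 1} → 3 states.
Total: 3.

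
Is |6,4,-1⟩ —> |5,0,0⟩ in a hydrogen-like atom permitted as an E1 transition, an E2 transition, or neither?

Δl = 0 − 4 = -4; l_i + l_f = 4.
Δm_l = +1.
E1 (Δl = ±1, |Δm_l| ≤ 1): not satisfied.
E2 (Δl = 0,±2, l_i+l_f ≥ 2, |Δm_l| ≤ 2): not satisfied.

neither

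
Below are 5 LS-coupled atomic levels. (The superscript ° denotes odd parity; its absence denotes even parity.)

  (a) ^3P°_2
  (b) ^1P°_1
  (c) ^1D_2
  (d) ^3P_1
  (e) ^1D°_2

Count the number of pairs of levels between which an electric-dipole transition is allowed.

(a)–(b): forbidden (parity, ΔS).
(a)–(c): forbidden (ΔS).
(a)–(d): allowed.
(a)–(e): forbidden (parity, ΔS).
(b)–(c): allowed.
(b)–(d): forbidden (ΔS).
(b)–(e): forbidden (parity).
(c)–(d): forbidden (parity, ΔS).
(c)–(e): allowed.
(d)–(e): forbidden (ΔS).
Allowed pairs: 3 of 10.

3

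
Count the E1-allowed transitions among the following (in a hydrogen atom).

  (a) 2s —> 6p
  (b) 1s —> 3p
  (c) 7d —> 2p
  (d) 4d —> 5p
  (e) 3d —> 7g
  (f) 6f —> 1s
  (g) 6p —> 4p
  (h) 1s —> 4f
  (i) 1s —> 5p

5

(a) allowed
(b) allowed
(c) allowed
(d) allowed
(e) forbidden — Δl = +2 (E1 requires Δl = ±1)
(f) forbidden — Δl = -3 (E1 requires Δl = ±1)
(g) forbidden — Δl = +0 (E1 requires Δl = ±1)
(h) forbidden — Δl = +3 (E1 requires Δl = ±1)
(i) allowed
Total allowed: 5 of 9.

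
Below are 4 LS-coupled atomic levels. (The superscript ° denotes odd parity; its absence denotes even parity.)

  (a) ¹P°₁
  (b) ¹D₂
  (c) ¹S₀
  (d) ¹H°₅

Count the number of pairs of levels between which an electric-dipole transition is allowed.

(a)–(b): allowed.
(a)–(c): allowed.
(a)–(d): forbidden (parity, ΔL, ΔJ).
(b)–(c): forbidden (parity, ΔL, ΔJ).
(b)–(d): forbidden (ΔL, ΔJ).
(c)–(d): forbidden (ΔL, ΔJ).
Allowed pairs: 2 of 6.

2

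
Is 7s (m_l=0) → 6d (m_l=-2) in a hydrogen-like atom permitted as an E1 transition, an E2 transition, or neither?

Δl = 2 − 0 = +2; l_i + l_f = 2.
Δm_l = -2.
E1 (Δl = ±1, |Δm_l| ≤ 1): not satisfied.
E2 (Δl = 0,±2, l_i+l_f ≥ 2, |Δm_l| ≤ 2): satisfied.

E2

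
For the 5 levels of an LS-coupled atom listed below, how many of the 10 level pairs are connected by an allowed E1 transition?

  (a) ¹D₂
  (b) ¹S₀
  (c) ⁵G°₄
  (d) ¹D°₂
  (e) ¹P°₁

(a)–(b): forbidden (parity, ΔL, ΔJ).
(a)–(c): forbidden (ΔS, ΔL, ΔJ).
(a)–(d): allowed.
(a)–(e): allowed.
(b)–(c): forbidden (ΔS, ΔL, ΔJ).
(b)–(d): forbidden (ΔL, ΔJ).
(b)–(e): allowed.
(c)–(d): forbidden (parity, ΔS, ΔL, ΔJ).
(c)–(e): forbidden (parity, ΔS, ΔL, ΔJ).
(d)–(e): forbidden (parity).
Allowed pairs: 3 of 10.

3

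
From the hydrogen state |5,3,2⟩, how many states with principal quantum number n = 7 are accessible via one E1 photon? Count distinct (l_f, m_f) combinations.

5

E1 requires Δl = ±1, so l_f ∈ {2, 4}; with 0 ≤ l_f ≤ n_f−1 = 6, the allowed l_f values are {2, 4}.
For l_f = 2: m_f ∈ {m_i−1, m_i, m_i+1} ∩ [−2, 2] = {1, 2} → 2 states.
For l_f = 4: m_f ∈ {m_i−1, m_i, m_i+1} ∩ [−4, 4] = {1, 2, 3} → 3 states.
Total: 5.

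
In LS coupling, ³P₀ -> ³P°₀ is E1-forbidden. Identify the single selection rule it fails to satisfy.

the J=0 ↔ J=0 exclusion

Parity must change: even → odd — satisfied.
ΔS = 0: S: 1 → 1 — satisfied.
ΔL = 0, ±1 (not L=0↔0): L: 1 → 1, ΔL = +0 — satisfied.
ΔJ = 0, ±1 (not J=0↔0): J: 0 → 0, ΔJ = +0 — violated.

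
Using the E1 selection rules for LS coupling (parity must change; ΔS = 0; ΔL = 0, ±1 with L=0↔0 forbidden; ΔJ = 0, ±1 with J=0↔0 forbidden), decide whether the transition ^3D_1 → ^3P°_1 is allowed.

Parity must change: even → odd — ✓.
ΔS = 0: S: 1 → 1 — ✓.
ΔL = 0, ±1 (not L=0↔0): L: 2 → 1, ΔL = -1 — ✓.
ΔJ = 0, ±1 (not J=0↔0): J: 1 → 1, ΔJ = +0 — ✓.
All four E1 rules are satisfied.

allowed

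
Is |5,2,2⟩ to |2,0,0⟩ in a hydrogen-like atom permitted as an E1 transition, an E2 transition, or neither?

Δl = 0 − 2 = -2; l_i + l_f = 2.
Δm_l = -2.
E1 (Δl = ±1, |Δm_l| ≤ 1): not satisfied.
E2 (Δl = 0,±2, l_i+l_f ≥ 2, |Δm_l| ≤ 2): satisfied.

E2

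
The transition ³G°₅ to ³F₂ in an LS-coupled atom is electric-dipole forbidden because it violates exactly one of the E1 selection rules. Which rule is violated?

the ΔJ = 0, ±1 rule

ΔL = 0, ±1 (not L=0↔0): L: 4 → 3, ΔL = -1 — satisfied.
Parity must change: odd → even — satisfied.
ΔS = 0: S: 1 → 1 — satisfied.
ΔJ = 0, ±1 (not J=0↔0): J: 5 → 2, ΔJ = -3 — violated.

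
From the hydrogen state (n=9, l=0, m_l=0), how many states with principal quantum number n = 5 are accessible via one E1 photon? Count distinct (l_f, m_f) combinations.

3

E1 requires Δl = ±1, so l_f ∈ {-1, 1}; with 0 ≤ l_f ≤ n_f−1 = 4, the allowed l_f values are {1}.
For l_f = 1: m_f ∈ {m_i−1, m_i, m_i+1} ∩ [−1, 1] = {-1, 0, 1} → 3 states.
Total: 3.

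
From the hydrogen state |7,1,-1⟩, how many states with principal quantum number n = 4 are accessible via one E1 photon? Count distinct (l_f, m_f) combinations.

E1 requires Δl = ±1, so l_f ∈ {0, 2}; with 0 ≤ l_f ≤ n_f−1 = 3, the allowed l_f values are {0, 2}.
For l_f = 0: m_f ∈ {m_i−1, m_i, m_i+1} ∩ [−0, 0] = {0} → 1 state.
For l_f = 2: m_f ∈ {m_i−1, m_i, m_i+1} ∩ [−2, 2] = {-2, -1, 0} → 3 states.
Total: 4.

4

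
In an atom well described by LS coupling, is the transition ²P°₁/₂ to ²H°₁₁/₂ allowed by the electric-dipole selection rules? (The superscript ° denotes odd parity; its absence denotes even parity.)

Parity must change: odd → odd — fails.
ΔS = 0: S: 1/2 → 1/2 — passes.
ΔL = 0, ±1 (not L=0↔0): L: 1 → 5, ΔL = +4 — fails.
ΔJ = 0, ±1 (not J=0↔0): J: 1/2 → 11/2, ΔJ = +5 — fails.
Rule(s) violated: parity, ΔL, ΔJ.

forbidden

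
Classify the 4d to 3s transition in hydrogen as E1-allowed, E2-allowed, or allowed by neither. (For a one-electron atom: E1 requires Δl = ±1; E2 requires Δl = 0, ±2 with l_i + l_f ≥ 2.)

Δl = 0 − 2 = -2; l_i + l_f = 2.
E1 (Δl = ±1): not satisfied.
E2 (Δl = 0,±2, l_i+l_f ≥ 2): satisfied.

E2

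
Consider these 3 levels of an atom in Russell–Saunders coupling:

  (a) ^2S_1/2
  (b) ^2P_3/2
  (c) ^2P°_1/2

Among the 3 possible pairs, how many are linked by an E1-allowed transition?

(a)–(b): forbidden (parity).
(a)–(c): allowed.
(b)–(c): allowed.
Allowed pairs: 2 of 3.

2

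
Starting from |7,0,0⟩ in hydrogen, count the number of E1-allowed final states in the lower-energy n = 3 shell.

3

E1 requires Δl = ±1, so l_f ∈ {-1, 1}; with 0 ≤ l_f ≤ n_f−1 = 2, the allowed l_f values are {1}.
For l_f = 1: m_f ∈ {m_i−1, m_i, m_i+1} ∩ [−1, 1] = {-1, 0, 1} → 3 states.
Total: 3.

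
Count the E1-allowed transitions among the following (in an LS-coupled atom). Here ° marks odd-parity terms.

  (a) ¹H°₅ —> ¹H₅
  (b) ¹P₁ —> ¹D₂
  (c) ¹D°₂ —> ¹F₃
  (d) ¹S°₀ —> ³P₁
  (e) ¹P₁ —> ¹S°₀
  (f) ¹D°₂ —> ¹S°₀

(a) allowed
(b) forbidden (parity fails)
(c) allowed
(d) forbidden (ΔS fails)
(e) allowed
(f) forbidden (parity, ΔL, ΔJ fail)
Total allowed: 3 of 6.

3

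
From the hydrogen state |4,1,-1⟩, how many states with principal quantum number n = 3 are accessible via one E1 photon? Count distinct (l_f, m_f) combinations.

4

E1 requires Δl = ±1, so l_f ∈ {0, 2}; with 0 ≤ l_f ≤ n_f−1 = 2, the allowed l_f values are {0, 2}.
For l_f = 0: m_f ∈ {m_i−1, m_i, m_i+1} ∩ [−0, 0] = {0} → 1 state.
For l_f = 2: m_f ∈ {m_i−1, m_i, m_i+1} ∩ [−2, 2] = {-2, -1, 0} → 3 states.
Total: 4.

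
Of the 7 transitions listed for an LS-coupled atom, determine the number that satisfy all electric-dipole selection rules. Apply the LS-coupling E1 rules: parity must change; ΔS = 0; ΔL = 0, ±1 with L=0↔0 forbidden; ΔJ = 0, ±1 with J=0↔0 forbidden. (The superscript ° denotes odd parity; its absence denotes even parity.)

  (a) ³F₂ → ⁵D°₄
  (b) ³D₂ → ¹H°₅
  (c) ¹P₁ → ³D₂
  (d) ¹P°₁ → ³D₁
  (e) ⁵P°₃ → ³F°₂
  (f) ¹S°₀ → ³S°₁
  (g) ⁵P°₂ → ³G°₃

0

(a) forbidden (ΔS, ΔJ fail)
(b) forbidden (ΔS, ΔL, ΔJ fail)
(c) forbidden (parity, ΔS fail)
(d) forbidden (ΔS fails)
(e) forbidden (parity, ΔS, ΔL fail)
(f) forbidden (parity, ΔS, ΔL fail)
(g) forbidden (parity, ΔS, ΔL fail)
Total allowed: 0 of 7.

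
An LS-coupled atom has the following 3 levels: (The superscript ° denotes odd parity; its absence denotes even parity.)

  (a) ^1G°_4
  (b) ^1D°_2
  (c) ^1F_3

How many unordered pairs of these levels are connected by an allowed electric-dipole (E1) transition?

(a)–(b): forbidden (parity, ΔL, ΔJ).
(a)–(c): allowed.
(b)–(c): allowed.
Allowed pairs: 2 of 3.

2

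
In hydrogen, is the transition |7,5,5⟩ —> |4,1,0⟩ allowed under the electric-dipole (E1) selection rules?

forbidden

l: 5 → 1 (Δl = -4). Δl = ±1 ✗.
Δm_l = 0 − (5) = -5. E1 requires Δm_l = 0, ±1: ✗.
The transition is electric-dipole forbidden.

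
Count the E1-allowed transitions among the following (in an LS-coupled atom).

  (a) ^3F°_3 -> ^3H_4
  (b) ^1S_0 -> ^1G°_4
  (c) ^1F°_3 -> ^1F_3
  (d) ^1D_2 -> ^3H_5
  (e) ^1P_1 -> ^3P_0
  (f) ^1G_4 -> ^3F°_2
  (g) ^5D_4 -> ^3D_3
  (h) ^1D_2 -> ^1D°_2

2

(a) forbidden (ΔL fails)
(b) forbidden (ΔL, ΔJ fail)
(c) allowed
(d) forbidden (parity, ΔS, ΔL, ΔJ fail)
(e) forbidden (parity, ΔS fail)
(f) forbidden (ΔS, ΔJ fail)
(g) forbidden (parity, ΔS fail)
(h) allowed
Total allowed: 2 of 8.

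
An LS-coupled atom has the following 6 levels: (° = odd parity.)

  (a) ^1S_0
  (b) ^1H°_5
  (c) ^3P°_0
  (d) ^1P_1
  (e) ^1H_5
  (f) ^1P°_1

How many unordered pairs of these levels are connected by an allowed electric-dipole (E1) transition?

3

(a)–(b): forbidden (ΔL, ΔJ).
(a)–(c): forbidden (ΔS, ΔJ).
(a)–(d): forbidden (parity).
(a)–(e): forbidden (parity, ΔL, ΔJ).
(a)–(f): allowed.
(b)–(c): forbidden (parity, ΔS, ΔL, ΔJ).
(b)–(d): forbidden (ΔL, ΔJ).
(b)–(e): allowed.
(b)–(f): forbidden (parity, ΔL, ΔJ).
(c)–(d): forbidden (ΔS).
(c)–(e): forbidden (ΔS, ΔL, ΔJ).
(c)–(f): forbidden (parity, ΔS).
(d)–(e): forbidden (parity, ΔL, ΔJ).
(d)–(f): allowed.
(e)–(f): forbidden (ΔL, ΔJ).
Allowed pairs: 3 of 15.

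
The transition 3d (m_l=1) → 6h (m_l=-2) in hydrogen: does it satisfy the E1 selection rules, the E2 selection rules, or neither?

neither

Δl = 5 − 2 = +3; l_i + l_f = 7.
Δm_l = -3.
E1 (Δl = ±1, |Δm_l| ≤ 1): not satisfied.
E2 (Δl = 0,±2, l_i+l_f ≥ 2, |Δm_l| ≤ 2): not satisfied.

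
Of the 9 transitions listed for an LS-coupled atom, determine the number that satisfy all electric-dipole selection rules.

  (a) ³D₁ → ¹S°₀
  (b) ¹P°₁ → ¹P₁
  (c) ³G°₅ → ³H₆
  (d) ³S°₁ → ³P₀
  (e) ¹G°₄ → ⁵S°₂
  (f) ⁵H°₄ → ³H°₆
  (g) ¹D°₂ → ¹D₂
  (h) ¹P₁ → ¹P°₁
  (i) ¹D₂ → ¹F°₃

6

(a) forbidden (ΔS, ΔL fail)
(b) allowed
(c) allowed
(d) allowed
(e) forbidden (parity, ΔS, ΔL, ΔJ fail)
(f) forbidden (parity, ΔS, ΔJ fail)
(g) allowed
(h) allowed
(i) allowed
Total allowed: 6 of 9.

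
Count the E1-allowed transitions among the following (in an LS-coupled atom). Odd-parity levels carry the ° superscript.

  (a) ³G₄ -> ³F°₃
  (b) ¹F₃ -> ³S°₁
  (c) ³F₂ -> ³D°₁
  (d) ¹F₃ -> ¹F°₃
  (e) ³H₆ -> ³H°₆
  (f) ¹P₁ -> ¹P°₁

(a) allowed
(b) forbidden (ΔS, ΔL, ΔJ fail)
(c) allowed
(d) allowed
(e) allowed
(f) allowed
Total allowed: 5 of 6.

5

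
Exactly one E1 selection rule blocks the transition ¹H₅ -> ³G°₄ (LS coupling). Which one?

Parity must change: even → odd — satisfied.
ΔL = 0, ±1 (not L=0↔0): L: 5 → 4, ΔL = -1 — satisfied.
ΔS = 0: S: 0 → 1 — violated.
ΔJ = 0, ±1 (not J=0↔0): J: 5 → 4, ΔJ = -1 — satisfied.

the ΔS = 0 rule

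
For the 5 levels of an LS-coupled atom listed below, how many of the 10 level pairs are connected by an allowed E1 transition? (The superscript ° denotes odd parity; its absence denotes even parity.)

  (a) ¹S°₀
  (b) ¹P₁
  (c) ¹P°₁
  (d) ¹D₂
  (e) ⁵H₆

3

(a)–(b): allowed.
(a)–(c): forbidden (parity).
(a)–(d): forbidden (ΔL, ΔJ).
(a)–(e): forbidden (ΔS, ΔL, ΔJ).
(b)–(c): allowed.
(b)–(d): forbidden (parity).
(b)–(e): forbidden (parity, ΔS, ΔL, ΔJ).
(c)–(d): allowed.
(c)–(e): forbidden (ΔS, ΔL, ΔJ).
(d)–(e): forbidden (parity, ΔS, ΔL, ΔJ).
Allowed pairs: 3 of 10.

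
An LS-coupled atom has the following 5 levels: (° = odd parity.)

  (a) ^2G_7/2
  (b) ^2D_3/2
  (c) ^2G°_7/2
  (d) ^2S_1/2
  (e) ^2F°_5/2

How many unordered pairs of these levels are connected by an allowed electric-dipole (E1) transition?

(a)–(b): forbidden (parity, ΔL, ΔJ).
(a)–(c): allowed.
(a)–(d): forbidden (parity, ΔL, ΔJ).
(a)–(e): allowed.
(b)–(c): forbidden (ΔL, ΔJ).
(b)–(d): forbidden (parity, ΔL).
(b)–(e): allowed.
(c)–(d): forbidden (ΔL, ΔJ).
(c)–(e): forbidden (parity).
(d)–(e): forbidden (ΔL, ΔJ).
Allowed pairs: 3 of 10.

3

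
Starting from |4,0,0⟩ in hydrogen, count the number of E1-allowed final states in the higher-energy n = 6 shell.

3

E1 requires Δl = ±1, so l_f ∈ {-1, 1}; with 0 ≤ l_f ≤ n_f−1 = 5, the allowed l_f values are {1}.
For l_f = 1: m_f ∈ {m_i−1, m_i, m_i+1} ∩ [−1, 1] = {-1, 0, 1} → 3 states.
Total: 3.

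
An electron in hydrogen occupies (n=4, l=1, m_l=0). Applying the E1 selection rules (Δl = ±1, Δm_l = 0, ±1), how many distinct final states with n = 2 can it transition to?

1

E1 requires Δl = ±1, so l_f ∈ {0, 2}; with 0 ≤ l_f ≤ n_f−1 = 1, the allowed l_f values are {0}.
For l_f = 0: m_f ∈ {m_i−1, m_i, m_i+1} ∩ [−0, 0] = {0} → 1 state.
Total: 1.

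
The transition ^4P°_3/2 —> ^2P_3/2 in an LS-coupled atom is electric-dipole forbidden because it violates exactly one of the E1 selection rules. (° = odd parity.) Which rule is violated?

Parity must change: odd → even — satisfied.
ΔS = 0: S: 3/2 → 1/2 — violated.
ΔL = 0, ±1 (not L=0↔0): L: 1 → 1, ΔL = +0 — satisfied.
ΔJ = 0, ±1 (not J=0↔0): J: 3/2 → 3/2, ΔJ = +0 — satisfied.

the ΔS = 0 rule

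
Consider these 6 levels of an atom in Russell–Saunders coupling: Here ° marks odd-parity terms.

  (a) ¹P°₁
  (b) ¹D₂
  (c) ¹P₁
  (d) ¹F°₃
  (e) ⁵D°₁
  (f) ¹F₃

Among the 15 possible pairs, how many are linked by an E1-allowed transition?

(a)–(b): allowed.
(a)–(c): allowed.
(a)–(d): forbidden (parity, ΔL, ΔJ).
(a)–(e): forbidden (parity, ΔS).
(a)–(f): forbidden (ΔL, ΔJ).
(b)–(c): forbidden (parity).
(b)–(d): allowed.
(b)–(e): forbidden (ΔS).
(b)–(f): forbidden (parity).
(c)–(d): forbidden (ΔL, ΔJ).
(c)–(e): forbidden (ΔS).
(c)–(f): forbidden (parity, ΔL, ΔJ).
(d)–(e): forbidden (parity, ΔS, ΔJ).
(d)–(f): allowed.
(e)–(f): forbidden (ΔS, ΔJ).
Allowed pairs: 4 of 15.

4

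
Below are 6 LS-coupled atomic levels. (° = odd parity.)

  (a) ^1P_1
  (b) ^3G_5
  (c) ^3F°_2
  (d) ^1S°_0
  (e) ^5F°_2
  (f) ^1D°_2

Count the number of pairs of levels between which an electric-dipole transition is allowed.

2

(a)–(b): forbidden (parity, ΔS, ΔL, ΔJ).
(a)–(c): forbidden (ΔS, ΔL).
(a)–(d): allowed.
(a)–(e): forbidden (ΔS, ΔL).
(a)–(f): allowed.
(b)–(c): forbidden (ΔJ).
(b)–(d): forbidden (ΔS, ΔL, ΔJ).
(b)–(e): forbidden (ΔS, ΔJ).
(b)–(f): forbidden (ΔS, ΔL, ΔJ).
(c)–(d): forbidden (parity, ΔS, ΔL, ΔJ).
(c)–(e): forbidden (parity, ΔS).
(c)–(f): forbidden (parity, ΔS).
(d)–(e): forbidden (parity, ΔS, ΔL, ΔJ).
(d)–(f): forbidden (parity, ΔL, ΔJ).
(e)–(f): forbidden (parity, ΔS).
Allowed pairs: 2 of 15.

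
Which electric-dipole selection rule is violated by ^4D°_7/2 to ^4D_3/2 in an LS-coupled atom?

Initial level: S=3/2, L=2, J=7/2, parity odd. Final level: S=3/2, L=2, J=3/2, parity even.
Parity must change: odd → even — satisfied.
ΔS = 0: S: 3/2 → 3/2 — satisfied.
ΔL = 0, ±1 (not L=0↔0): L: 2 → 2, ΔL = +0 — satisfied.
ΔJ = 0, ±1 (not J=0↔0): J: 7/2 → 3/2, ΔJ = -2 — violated.

the ΔJ = 0, ±1 rule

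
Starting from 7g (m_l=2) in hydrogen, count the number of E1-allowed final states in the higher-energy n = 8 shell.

6

E1 requires Δl = ±1, so l_f ∈ {3, 5}; with 0 ≤ l_f ≤ n_f−1 = 7, the allowed l_f values are {3, 5}.
For l_f = 3: m_f ∈ {m_i−1, m_i, m_i+1} ∩ [−3, 3] = {1, 2, 3} → 3 states.
For l_f = 5: m_f ∈ {m_i−1, m_i, m_i+1} ∩ [−5, 5] = {1, 2, 3} → 3 states.
Total: 6.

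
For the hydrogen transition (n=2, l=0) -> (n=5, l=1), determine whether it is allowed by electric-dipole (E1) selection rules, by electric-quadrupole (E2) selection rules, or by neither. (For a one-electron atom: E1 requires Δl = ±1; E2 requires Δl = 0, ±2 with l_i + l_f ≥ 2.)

Δl = 1 − 0 = +1; l_i + l_f = 1.
E1 (Δl = ±1): satisfied.
E2 (Δl = 0,±2, l_i+l_f ≥ 2): not satisfied.

E1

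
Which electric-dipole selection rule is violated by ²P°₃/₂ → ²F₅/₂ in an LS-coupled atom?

the ΔL = 0, ±1 rule

Parity must change: odd → even — ok.
ΔS = 0: S: 1/2 → 1/2 — ok.
ΔL = 0, ±1 (not L=0↔0): L: 1 → 3, ΔL = +2 — fails.
ΔJ = 0, ±1 (not J=0↔0): J: 3/2 → 5/2, ΔJ = +1 — ok.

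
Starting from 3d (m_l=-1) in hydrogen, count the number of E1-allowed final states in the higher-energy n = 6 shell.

E1 requires Δl = ±1, so l_f ∈ {1, 3}; with 0 ≤ l_f ≤ n_f−1 = 5, the allowed l_f values are {1, 3}.
For l_f = 1: m_f ∈ {m_i−1, m_i, m_i+1} ∩ [−1, 1] = {-1, 0} → 2 states.
For l_f = 3: m_f ∈ {m_i−1, m_i, m_i+1} ∩ [−3, 3] = {-2, -1, 0} → 3 states.
Total: 5.

5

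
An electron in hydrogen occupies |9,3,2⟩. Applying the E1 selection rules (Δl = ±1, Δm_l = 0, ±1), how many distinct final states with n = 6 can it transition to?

E1 requires Δl = ±1, so l_f ∈ {2, 4}; with 0 ≤ l_f ≤ n_f−1 = 5, the allowed l_f values are {2, 4}.
For l_f = 2: m_f ∈ {m_i−1, m_i, m_i+1} ∩ [−2, 2] = {1, 2} → 2 states.
For l_f = 4: m_f ∈ {m_i−1, m_i, m_i+1} ∩ [−4, 4] = {1, 2, 3} → 3 states.
Total: 5.

5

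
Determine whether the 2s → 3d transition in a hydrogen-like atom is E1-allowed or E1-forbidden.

forbidden

Initial l = 0, final l = 2, so Δl = +2. E1 requires Δl = ±1: violated.
The transition is electric-dipole forbidden.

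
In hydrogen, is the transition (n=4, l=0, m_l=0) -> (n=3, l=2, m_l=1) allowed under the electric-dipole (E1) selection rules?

forbidden

Δl = 2 − 0 = +2; the E1 rule Δl = ±1 is violated.
m_l: 0 → 1 (Δm_l = +1). |Δm_l| ≤ 1 satisfied.
The transition is electric-dipole forbidden.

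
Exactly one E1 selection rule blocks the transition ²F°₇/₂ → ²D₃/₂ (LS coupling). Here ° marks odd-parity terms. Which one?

ΔL = 0, ±1 (not L=0↔0): L: 3 → 2, ΔL = -1 — ✓.
Parity must change: odd → even — ✓.
ΔJ = 0, ±1 (not J=0↔0): J: 7/2 → 3/2, ΔJ = -2 — ✗.
ΔS = 0: S: 1/2 → 1/2 — ✓.

the ΔJ = 0, ±1 rule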